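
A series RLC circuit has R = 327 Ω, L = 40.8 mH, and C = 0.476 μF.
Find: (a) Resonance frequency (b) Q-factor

Step 1 — Resonance condition Im(Z)=0 gives ω₀ = 1/√(LC).
Step 2 — ω₀ = 1/√(0.0408·4.76e-07) = 7176 rad/s.
Step 3 — f₀ = ω₀/(2π) = 1142 Hz.
Step 4 — Series Q: Q = ω₀L/R = 7176·0.0408/327 = 0.8953.

(a) f₀ = 1142 Hz  (b) Q = 0.8953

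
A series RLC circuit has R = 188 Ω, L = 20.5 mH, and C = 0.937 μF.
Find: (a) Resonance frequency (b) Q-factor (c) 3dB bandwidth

Step 1 — Resonance condition Im(Z)=0 gives ω₀ = 1/√(LC).
Step 2 — ω₀ = 1/√(0.0205·9.37e-07) = 7215 rad/s.
Step 3 — f₀ = ω₀/(2π) = 1148 Hz.
Step 4 — Series Q: Q = ω₀L/R = 7215·0.0205/188 = 0.7868.
Step 5 — 3dB bandwidth: Δω = ω₀/Q = 9171 rad/s; BW = Δω/(2π) = 1460 Hz.

(a) f₀ = 1148 Hz  (b) Q = 0.7868  (c) BW = 1460 Hz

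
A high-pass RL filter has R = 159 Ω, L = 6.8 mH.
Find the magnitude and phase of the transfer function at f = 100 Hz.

Step 1 — Angular frequency: ω = 2π·100 = 628.3 rad/s.
Step 2 — Transfer function: H(jω) = jωL/(R + jωL).
Step 3 — Numerator jωL = j·4.273; denominator R + jωL = 159 + j4.273.
Step 4 — H = 0.0007216 + j0.02685.
Step 5 — Magnitude: |H| = 0.02686 (-31.4 dB); phase: φ = 88.5°.

|H| = 0.02686 (-31.4 dB), φ = 88.5°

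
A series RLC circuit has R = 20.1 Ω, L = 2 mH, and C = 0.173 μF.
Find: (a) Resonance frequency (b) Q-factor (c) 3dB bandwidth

Step 1 — Resonance condition Im(Z)=0 gives ω₀ = 1/√(LC).
Step 2 — ω₀ = 1/√(0.002·1.73e-07) = 5.376e+04 rad/s.
Step 3 — f₀ = ω₀/(2π) = 8556 Hz.
Step 4 — Series Q: Q = ω₀L/R = 5.376e+04·0.002/20.1 = 5.349.
Step 5 — 3dB bandwidth: Δω = ω₀/Q = 1.005e+04 rad/s; BW = Δω/(2π) = 1600 Hz.

(a) f₀ = 8556 Hz  (b) Q = 5.349  (c) BW = 1600 Hz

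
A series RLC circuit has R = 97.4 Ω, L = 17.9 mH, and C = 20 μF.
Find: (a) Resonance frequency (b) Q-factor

Step 1 — Resonance condition Im(Z)=0 gives ω₀ = 1/√(LC).
Step 2 — ω₀ = 1/√(0.0179·2e-05) = 1671 rad/s.
Step 3 — f₀ = ω₀/(2π) = 266 Hz.
Step 4 — Series Q: Q = ω₀L/R = 1671·0.0179/97.4 = 0.3072.

(a) f₀ = 266 Hz  (b) Q = 0.3072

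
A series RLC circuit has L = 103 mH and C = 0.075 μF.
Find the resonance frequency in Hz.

Step 1 — Resonance condition Im(Z)=0 gives ω₀ = 1/√(LC).
Step 2 — ω₀ = 1/√(0.103·7.5e-08) = 1.138e+04 rad/s.
Step 3 — f₀ = ω₀/(2π) = 1811 Hz.

f₀ = 1811 Hz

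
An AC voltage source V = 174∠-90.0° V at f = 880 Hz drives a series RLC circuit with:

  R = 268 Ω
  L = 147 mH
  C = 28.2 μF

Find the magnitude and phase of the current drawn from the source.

Step 1 — Angular frequency: ω = 2π·f = 2π·880 = 5529 rad/s.
Step 2 — Component impedances:
  R: Z = R = 268 Ω
  L: Z = jωL = j·5529·0.147 = 0 + j812.8 Ω
  C: Z = 1/(jωC) = -j/(ω·C) = 0 - j6.413 Ω
Step 3 — Series combination: Z_total = R + L + C = 268 + j806.4 Ω = 849.7∠71.6° Ω.
Step 4 — Source phasor: V = 174∠-90.0° V = 0 - j174 V.
Step 5 — Ohm's law: I = V / Z_total = (0 - j174) / (268 + j806.4) = -0.1943 - j0.06458 A.
Step 6 — Convert to polar: |I| = 0.2048 A, ∠I = -161.6°.

I = 0.2048∠-161.6° A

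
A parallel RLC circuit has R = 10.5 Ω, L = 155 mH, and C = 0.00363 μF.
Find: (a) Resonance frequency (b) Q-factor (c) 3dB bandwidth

Step 1 — Resonance: ω₀ = 1/√(LC) = 1/√(0.155·3.63e-09) = 4.216e+04 rad/s.
Step 2 — f₀ = ω₀/(2π) = 6710 Hz.
Step 3 — Parallel Q: Q = R/(ω₀L) = 10.5/(4.216e+04·0.155) = 0.001607.
Step 4 — Bandwidth: Δω = ω₀/Q = 2.624e+07 rad/s; BW = Δω/(2π) = 4.176e+06 Hz.

(a) f₀ = 6710 Hz  (b) Q = 0.001607  (c) BW = 4.176e+06 Hz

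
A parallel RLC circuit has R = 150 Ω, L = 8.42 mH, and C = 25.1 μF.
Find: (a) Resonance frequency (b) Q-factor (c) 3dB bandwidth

Step 1 — Resonance: ω₀ = 1/√(LC) = 1/√(0.00842·2.51e-05) = 2175 rad/s.
Step 2 — f₀ = ω₀/(2π) = 346.2 Hz.
Step 3 — Parallel Q: Q = R/(ω₀L) = 150/(2175·0.00842) = 8.19.
Step 4 — Bandwidth: Δω = ω₀/Q = 265.6 rad/s; BW = Δω/(2π) = 42.27 Hz.

(a) f₀ = 346.2 Hz  (b) Q = 8.19  (c) BW = 42.27 Hz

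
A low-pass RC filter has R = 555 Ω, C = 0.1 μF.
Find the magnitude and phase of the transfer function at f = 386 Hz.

Step 1 — Angular frequency: ω = 2π·386 = 2425 rad/s.
Step 2 — Transfer function: H(jω) = 1/(1 + jωRC).
Step 3 — Denominator: 1 + jωRC = 1 + j·2425·555·1e-07 = 1 + j0.1346.
Step 4 — H = 0.9822 - j0.1322.
Step 5 — Magnitude: |H| = 0.9911 (-0.1 dB); phase: φ = -7.7°.

|H| = 0.9911 (-0.1 dB), φ = -7.7°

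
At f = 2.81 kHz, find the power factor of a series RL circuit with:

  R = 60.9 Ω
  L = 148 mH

Step 1 — Angular frequency: ω = 2π·f = 2π·2810 = 1.766e+04 rad/s.
Step 2 — Component impedances:
  R: Z = R = 60.9 Ω
  L: Z = jωL = j·1.766e+04·0.148 = 0 + j2613 Ω
Step 3 — Series combination: Z_total = R + L = 60.9 + j2613 Ω = 2614∠88.7° Ω.
Step 4 — Power factor: PF = cos(φ) = Re(Z)/|Z| = 60.9/2614 = 0.0233.
Step 5 — Type: Im(Z) = 2613 ⇒ lagging (phase φ = 88.7°).

PF = 0.0233 (lagging, φ = 88.7°)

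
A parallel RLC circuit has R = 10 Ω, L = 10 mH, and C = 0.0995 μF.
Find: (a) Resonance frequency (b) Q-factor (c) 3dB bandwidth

Step 1 — Resonance: ω₀ = 1/√(LC) = 1/√(0.01·9.95e-08) = 3.17e+04 rad/s.
Step 2 — f₀ = ω₀/(2π) = 5046 Hz.
Step 3 — Parallel Q: Q = R/(ω₀L) = 10/(3.17e+04·0.01) = 0.03154.
Step 4 — Bandwidth: Δω = ω₀/Q = 1.005e+06 rad/s; BW = Δω/(2π) = 1.6e+05 Hz.

(a) f₀ = 5046 Hz  (b) Q = 0.03154  (c) BW = 1.6e+05 Hz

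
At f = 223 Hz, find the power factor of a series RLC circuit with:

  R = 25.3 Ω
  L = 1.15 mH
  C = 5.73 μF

Step 1 — Angular frequency: ω = 2π·f = 2π·223 = 1401 rad/s.
Step 2 — Component impedances:
  R: Z = R = 25.3 Ω
  L: Z = jωL = j·1401·0.00115 = 0 + j1.611 Ω
  C: Z = 1/(jωC) = -j/(ω·C) = 0 - j124.6 Ω
Step 3 — Series combination: Z_total = R + L + C = 25.3 - j122.9 Ω = 125.5∠-78.4° Ω.
Step 4 — Power factor: PF = cos(φ) = Re(Z)/|Z| = 25.3/125.5 = 0.2016.
Step 5 — Type: Im(Z) = -122.9 ⇒ leading (phase φ = -78.4°).

PF = 0.2016 (leading, φ = -78.4°)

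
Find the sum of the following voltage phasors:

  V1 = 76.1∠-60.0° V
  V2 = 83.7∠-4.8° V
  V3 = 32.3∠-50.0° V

Step 1 — Convert each phasor to rectangular form:
  V1 = 76.1·(cos(-60.0°) + j·sin(-60.0°)) = 38.05 - j65.9 V
  V2 = 83.7·(cos(-4.8°) + j·sin(-4.8°)) = 83.41 - j7.004 V
  V3 = 32.3·(cos(-50.0°) + j·sin(-50.0°)) = 20.76 - j24.74 V
Step 2 — Sum components: V_total = 142.2 - j97.65 V.
Step 3 — Convert to polar: |V_total| = 172.5 V, ∠V_total = -34.5°.

V_total = 172.5∠-34.5° V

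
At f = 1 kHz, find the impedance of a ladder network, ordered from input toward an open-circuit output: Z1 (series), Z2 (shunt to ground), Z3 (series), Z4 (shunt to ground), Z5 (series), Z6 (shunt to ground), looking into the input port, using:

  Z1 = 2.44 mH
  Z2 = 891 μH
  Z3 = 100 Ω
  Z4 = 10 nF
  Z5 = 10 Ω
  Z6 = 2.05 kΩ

Step 1 — Angular frequency: ω = 2π·f = 2π·1000 = 6283 rad/s.
Step 2 — Component impedances:
  Z1: Z = jωL = j·6283·0.00244 = 0 + j15.33 Ω
  Z2: Z = jωL = j·6283·0.000891 = 0 + j5.598 Ω
  Z3: Z = R = 100 Ω
  Z4: Z = 1/(jωC) = -j/(ω·C) = 0 - j1.592e+04 Ω
  Z5: Z = R = 10 Ω
  Z6: Z = R = 2050 Ω
Step 3 — Ladder network (open output): work backward from the far end, alternating series and parallel combinations. Z_in = 0.01453 + j20.93 Ω = 20.93∠90.0° Ω.

Z = 0.01453 + j20.93 Ω = 20.93∠90.0° Ω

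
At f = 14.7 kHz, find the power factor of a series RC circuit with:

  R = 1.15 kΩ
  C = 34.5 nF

Step 1 — Angular frequency: ω = 2π·f = 2π·1.47e+04 = 9.236e+04 rad/s.
Step 2 — Component impedances:
  R: Z = R = 1150 Ω
  C: Z = 1/(jωC) = -j/(ω·C) = 0 - j313.8 Ω
Step 3 — Series combination: Z_total = R + C = 1150 - j313.8 Ω = 1192∠-15.3° Ω.
Step 4 — Power factor: PF = cos(φ) = Re(Z)/|Z| = 1150/1192.1 = 0.9647.
Step 5 — Type: Im(Z) = -313.8 ⇒ leading (phase φ = -15.3°).

PF = 0.9647 (leading, φ = -15.3°)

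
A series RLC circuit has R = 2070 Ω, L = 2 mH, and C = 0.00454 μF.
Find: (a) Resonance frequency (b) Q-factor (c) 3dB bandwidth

Step 1 — Resonance: ω₀ = 1/√(LC) = 1/√(0.002·4.54e-09) = 3.319e+05 rad/s.
Step 2 — f₀ = ω₀/(2π) = 5.282e+04 Hz.
Step 3 — Series Q: Q = ω₀L/R = 3.319e+05·0.002/2070 = 0.3206.
Step 4 — Bandwidth: Δω = ω₀/Q = 1.035e+06 rad/s; BW = Δω/(2π) = 1.647e+05 Hz.

(a) f₀ = 5.282e+04 Hz  (b) Q = 0.3206  (c) BW = 1.647e+05 Hz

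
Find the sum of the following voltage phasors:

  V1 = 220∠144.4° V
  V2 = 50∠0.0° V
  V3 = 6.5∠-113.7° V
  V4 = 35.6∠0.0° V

Step 1 — Convert each phasor to rectangular form:
  V1 = 220·(cos(144.4°) + j·sin(144.4°)) = -178.9 + j128.1 V
  V2 = 50·(cos(0.0°) + j·sin(0.0°)) = 50 V
  V3 = 6.5·(cos(-113.7°) + j·sin(-113.7°)) = -2.613 - j5.952 V
  V4 = 35.6·(cos(0.0°) + j·sin(0.0°)) = 35.6 V
Step 2 — Sum components: V_total = -95.89 + j122.1 V.
Step 3 — Convert to polar: |V_total| = 155.3 V, ∠V_total = 128.1°.

V_total = 155.3∠128.1° V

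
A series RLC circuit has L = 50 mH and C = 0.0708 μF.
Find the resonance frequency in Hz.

Step 1 — Resonance condition Im(Z)=0 gives ω₀ = 1/√(LC).
Step 2 — ω₀ = 1/√(0.05·7.08e-08) = 1.681e+04 rad/s.
Step 3 — f₀ = ω₀/(2π) = 2675 Hz.

f₀ = 2675 Hz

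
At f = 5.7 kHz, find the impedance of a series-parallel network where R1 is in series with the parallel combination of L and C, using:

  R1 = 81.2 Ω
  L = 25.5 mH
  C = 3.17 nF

Step 1 — Angular frequency: ω = 2π·f = 2π·5700 = 3.581e+04 rad/s.
Step 2 — Component impedances:
  R1: Z = R = 81.2 Ω
  L: Z = jωL = j·3.581e+04·0.0255 = 0 + j913.3 Ω
  C: Z = 1/(jωC) = -j/(ω·C) = 0 - j8808 Ω
Step 3 — Parallel branch: L || C = 1/(1/L + 1/C) = 0 + j1019 Ω.
Step 4 — Series with R1: Z_total = R1 + (L || C) = 81.2 + j1019 Ω = 1022∠85.4° Ω.

Z = 81.2 + j1019 Ω = 1022∠85.4° Ω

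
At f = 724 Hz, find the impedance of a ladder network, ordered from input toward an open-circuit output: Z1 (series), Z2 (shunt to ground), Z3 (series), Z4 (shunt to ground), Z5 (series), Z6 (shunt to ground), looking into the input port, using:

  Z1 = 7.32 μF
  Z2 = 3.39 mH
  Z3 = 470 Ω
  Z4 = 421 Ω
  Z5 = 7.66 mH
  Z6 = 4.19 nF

Step 1 — Angular frequency: ω = 2π·f = 2π·724 = 4549 rad/s.
Step 2 — Component impedances:
  Z1: Z = 1/(jωC) = -j/(ω·C) = 0 - j30.03 Ω
  Z2: Z = jωL = j·4549·0.00339 = 0 + j15.42 Ω
  Z3: Z = R = 470 Ω
  Z4: Z = R = 421 Ω
  Z5: Z = jωL = j·4549·0.00766 = 0 + j34.85 Ω
  Z6: Z = 1/(jωC) = -j/(ω·C) = 0 - j5.246e+04 Ω
Step 3 — Ladder network (open output): work backward from the far end, alternating series and parallel combinations. Z_in = 0.2669 - j14.61 Ω = 14.62∠-89.0° Ω.

Z = 0.2669 - j14.61 Ω = 14.62∠-89.0° Ω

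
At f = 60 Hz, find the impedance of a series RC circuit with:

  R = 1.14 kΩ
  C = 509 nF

Step 1 — Angular frequency: ω = 2π·f = 2π·60 = 377 rad/s.
Step 2 — Component impedances:
  R: Z = R = 1140 Ω
  C: Z = 1/(jωC) = -j/(ω·C) = 0 - j5211 Ω
Step 3 — Series combination: Z_total = R + C = 1140 - j5211 Ω = 5335∠-77.7° Ω.

Z = 1140 - j5211 Ω = 5335∠-77.7° Ω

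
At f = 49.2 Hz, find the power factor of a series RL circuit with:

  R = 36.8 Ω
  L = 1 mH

Step 1 — Angular frequency: ω = 2π·f = 2π·49.2 = 309.1 rad/s.
Step 2 — Component impedances:
  R: Z = R = 36.8 Ω
  L: Z = jωL = j·309.1·0.001 = 0 + j0.3091 Ω
Step 3 — Series combination: Z_total = R + L = 36.8 + j0.3091 Ω = 36.8∠0.5° Ω.
Step 4 — Power factor: PF = cos(φ) = Re(Z)/|Z| = 36.8/36.8 = 1.
Step 5 — Type: Im(Z) = 0.3091 ⇒ lagging (phase φ = 0.5°).

PF = 1 (lagging, φ = 0.5°)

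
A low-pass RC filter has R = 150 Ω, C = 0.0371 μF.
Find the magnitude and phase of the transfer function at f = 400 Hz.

Step 1 — Angular frequency: ω = 2π·400 = 2513 rad/s.
Step 2 — Transfer function: H(jω) = 1/(1 + jωRC).
Step 3 — Denominator: 1 + jωRC = 1 + j·2513·150·3.71e-08 = 1 + j0.01399.
Step 4 — H = 0.9998 - j0.01398.
Step 5 — Magnitude: |H| = 0.9999 (-0.0 dB); phase: φ = -0.8°.

|H| = 0.9999 (-0.0 dB), φ = -0.8°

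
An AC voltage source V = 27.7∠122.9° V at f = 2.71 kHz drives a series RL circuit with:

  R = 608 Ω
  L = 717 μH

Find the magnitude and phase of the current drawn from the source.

Step 1 — Angular frequency: ω = 2π·f = 2π·2710 = 1.703e+04 rad/s.
Step 2 — Component impedances:
  R: Z = R = 608 Ω
  L: Z = jωL = j·1.703e+04·0.000717 = 0 + j12.21 Ω
Step 3 — Series combination: Z_total = R + L = 608 + j12.21 Ω = 608.1∠1.2° Ω.
Step 4 — Source phasor: V = 27.7∠122.9° V = -15.05 + j23.26 V.
Step 5 — Ohm's law: I = V / Z_total = (-15.05 + j23.26) / (608 + j12.21) = -0.02397 + j0.03873 A.
Step 6 — Convert to polar: |I| = 0.04555 A, ∠I = 121.7°.

I = 0.04555∠121.7° A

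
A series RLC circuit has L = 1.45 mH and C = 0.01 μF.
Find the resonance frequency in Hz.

Step 1 — Resonance condition Im(Z)=0 gives ω₀ = 1/√(LC).
Step 2 — ω₀ = 1/√(0.00145·1e-08) = 2.626e+05 rad/s.
Step 3 — f₀ = ω₀/(2π) = 4.18e+04 Hz.

f₀ = 4.18e+04 Hz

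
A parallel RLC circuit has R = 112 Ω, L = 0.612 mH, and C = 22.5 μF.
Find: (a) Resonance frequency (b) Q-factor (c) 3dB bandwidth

Step 1 — Resonance: ω₀ = 1/√(LC) = 1/√(0.000612·2.25e-05) = 8522 rad/s.
Step 2 — f₀ = ω₀/(2π) = 1356 Hz.
Step 3 — Parallel Q: Q = R/(ω₀L) = 112/(8522·0.000612) = 21.48.
Step 4 — Bandwidth: Δω = ω₀/Q = 396.8 rad/s; BW = Δω/(2π) = 63.16 Hz.

(a) f₀ = 1356 Hz  (b) Q = 21.48  (c) BW = 63.16 Hz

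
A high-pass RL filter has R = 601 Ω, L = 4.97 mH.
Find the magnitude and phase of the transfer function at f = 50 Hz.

Step 1 — Angular frequency: ω = 2π·50 = 314.2 rad/s.
Step 2 — Transfer function: H(jω) = jωL/(R + jωL).
Step 3 — Numerator jωL = j·1.561; denominator R + jωL = 601 + j1.561.
Step 4 — H = 6.749e-06 + j0.002598.
Step 5 — Magnitude: |H| = 0.002598 (-51.7 dB); phase: φ = 89.9°.

|H| = 0.002598 (-51.7 dB), φ = 89.9°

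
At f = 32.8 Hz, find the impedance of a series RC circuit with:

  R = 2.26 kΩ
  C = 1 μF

Step 1 — Angular frequency: ω = 2π·f = 2π·32.8 = 206.1 rad/s.
Step 2 — Component impedances:
  R: Z = R = 2260 Ω
  C: Z = 1/(jωC) = -j/(ω·C) = 0 - j4852 Ω
Step 3 — Series combination: Z_total = R + C = 2260 - j4852 Ω = 5353∠-65.0° Ω.

Z = 2260 - j4852 Ω = 5353∠-65.0° Ω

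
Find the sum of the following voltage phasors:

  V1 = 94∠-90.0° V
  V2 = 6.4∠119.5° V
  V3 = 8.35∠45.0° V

Step 1 — Convert each phasor to rectangular form:
  V1 = 94·(cos(-90.0°) + j·sin(-90.0°)) = 0 - j94 V
  V2 = 6.4·(cos(119.5°) + j·sin(119.5°)) = -3.152 + j5.57 V
  V3 = 8.35·(cos(45.0°) + j·sin(45.0°)) = 5.904 + j5.904 V
Step 2 — Sum components: V_total = 2.753 - j82.53 V.
Step 3 — Convert to polar: |V_total| = 82.57 V, ∠V_total = -88.1°.

V_total = 82.57∠-88.1° V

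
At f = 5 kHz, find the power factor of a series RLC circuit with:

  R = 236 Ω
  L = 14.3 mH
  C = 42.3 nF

Step 1 — Angular frequency: ω = 2π·f = 2π·5000 = 3.142e+04 rad/s.
Step 2 — Component impedances:
  R: Z = R = 236 Ω
  L: Z = jωL = j·3.142e+04·0.0143 = 0 + j449.2 Ω
  C: Z = 1/(jωC) = -j/(ω·C) = 0 - j752.5 Ω
Step 3 — Series combination: Z_total = R + L + C = 236 - j303.3 Ω = 384.3∠-52.1° Ω.
Step 4 — Power factor: PF = cos(φ) = Re(Z)/|Z| = 236/384.27 = 0.6142.
Step 5 — Type: Im(Z) = -303.3 ⇒ leading (phase φ = -52.1°).

PF = 0.6142 (leading, φ = -52.1°)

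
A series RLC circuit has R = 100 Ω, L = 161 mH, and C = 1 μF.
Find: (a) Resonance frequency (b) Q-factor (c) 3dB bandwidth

Step 1 — Resonance: ω₀ = 1/√(LC) = 1/√(0.161·1e-06) = 2492 rad/s.
Step 2 — f₀ = ω₀/(2π) = 396.6 Hz.
Step 3 — Series Q: Q = ω₀L/R = 2492·0.161/100 = 4.012.
Step 4 — Bandwidth: Δω = ω₀/Q = 621.1 rad/s; BW = Δω/(2π) = 98.85 Hz.

(a) f₀ = 396.6 Hz  (b) Q = 4.012  (c) BW = 98.85 Hz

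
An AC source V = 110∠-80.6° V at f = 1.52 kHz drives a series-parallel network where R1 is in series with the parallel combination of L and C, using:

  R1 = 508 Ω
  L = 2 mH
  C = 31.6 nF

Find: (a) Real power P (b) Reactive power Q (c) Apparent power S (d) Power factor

Step 1 — Angular frequency: ω = 2π·f = 2π·1520 = 9550 rad/s.
Step 2 — Component impedances:
  R1: Z = R = 508 Ω
  L: Z = jωL = j·9550·0.002 = 0 + j19.1 Ω
  C: Z = 1/(jωC) = -j/(ω·C) = 0 - j3314 Ω
Step 3 — Parallel branch: L || C = 1/(1/L + 1/C) = 0 + j19.21 Ω.
Step 4 — Series with R1: Z_total = R1 + (L || C) = 508 + j19.21 Ω = 508.4∠2.2° Ω.
Step 5 — Source phasor: V = 110∠-80.6° V = 17.97 - j108.5 V.
Step 6 — Current: I = V / Z = 0.02725 - j0.2147 A = 0.2164∠-82.8° A.
Step 7 — Complex power: S = V·I* = 23.78 + j0.8995 VA.
Step 8 — Real power: P = Re(S) = 23.78 W.
Step 9 — Reactive power: Q = Im(S) = 0.8995 VAR.
Step 10 — Apparent power: |S| = 23.8 VA.
Step 11 — Power factor: PF = P/|S| = 0.9993 (lagging).

(a) P = 23.78 W  (b) Q = 0.8995 VAR  (c) S = 23.8 VA  (d) PF = 0.9993 (lagging)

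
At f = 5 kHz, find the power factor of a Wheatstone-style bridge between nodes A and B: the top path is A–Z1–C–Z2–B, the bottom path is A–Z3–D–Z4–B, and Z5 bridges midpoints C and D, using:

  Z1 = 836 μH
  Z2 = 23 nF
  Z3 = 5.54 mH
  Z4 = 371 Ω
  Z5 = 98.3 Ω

Step 1 — Angular frequency: ω = 2π·f = 2π·5000 = 3.142e+04 rad/s.
Step 2 — Component impedances:
  Z1: Z = jωL = j·3.142e+04·0.000836 = 0 + j26.26 Ω
  Z2: Z = 1/(jωC) = -j/(ω·C) = 0 - j1384 Ω
  Z3: Z = jωL = j·3.142e+04·0.00554 = 0 + j174 Ω
  Z4: Z = R = 371 Ω
  Z5: Z = R = 98.3 Ω
Step 3 — Bridge requires nodal analysis (the Z5 bridge couples midpoints C and D, so the two paths cannot be reduced to a simple series/parallel combination). Setting node B to ground and injecting 1 A at node A, the 3-node admittance system at A, C, D solves to V_A = Z_AB = 407.6 - j83.05 Ω = 416∠-11.5° Ω.
Step 4 — Power factor: PF = cos(φ) = Re(Z)/|Z| = 407.64/416.01 = 0.9799.
Step 5 — Type: Im(Z) = -83.05 ⇒ leading (phase φ = -11.5°).

PF = 0.9799 (leading, φ = -11.5°)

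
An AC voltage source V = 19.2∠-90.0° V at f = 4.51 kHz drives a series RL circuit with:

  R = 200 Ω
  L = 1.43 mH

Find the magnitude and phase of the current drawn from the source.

Step 1 — Angular frequency: ω = 2π·f = 2π·4510 = 2.834e+04 rad/s.
Step 2 — Component impedances:
  R: Z = R = 200 Ω
  L: Z = jωL = j·2.834e+04·0.00143 = 0 + j40.52 Ω
Step 3 — Series combination: Z_total = R + L = 200 + j40.52 Ω = 204.1∠11.5° Ω.
Step 4 — Source phasor: V = 19.2∠-90.0° V = 0 - j19.2 V.
Step 5 — Ohm's law: I = V / Z_total = (0 - j19.2) / (200 + j40.52) = -0.01868 - j0.09221 A.
Step 6 — Convert to polar: |I| = 0.09409 A, ∠I = -101.5°.

I = 0.09409∠-101.5° A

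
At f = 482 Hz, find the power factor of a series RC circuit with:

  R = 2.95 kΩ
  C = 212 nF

Step 1 — Angular frequency: ω = 2π·f = 2π·482 = 3028 rad/s.
Step 2 — Component impedances:
  R: Z = R = 2950 Ω
  C: Z = 1/(jωC) = -j/(ω·C) = 0 - j1558 Ω
Step 3 — Series combination: Z_total = R + C = 2950 - j1558 Ω = 3336∠-27.8° Ω.
Step 4 — Power factor: PF = cos(φ) = Re(Z)/|Z| = 2950/3336 = 0.8843.
Step 5 — Type: Im(Z) = -1558 ⇒ leading (phase φ = -27.8°).

PF = 0.8843 (leading, φ = -27.8°)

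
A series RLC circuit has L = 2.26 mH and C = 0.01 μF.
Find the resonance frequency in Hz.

Step 1 — Resonance condition Im(Z)=0 gives ω₀ = 1/√(LC).
Step 2 — ω₀ = 1/√(0.00226·1e-08) = 2.104e+05 rad/s.
Step 3 — f₀ = ω₀/(2π) = 3.348e+04 Hz.

f₀ = 3.348e+04 Hz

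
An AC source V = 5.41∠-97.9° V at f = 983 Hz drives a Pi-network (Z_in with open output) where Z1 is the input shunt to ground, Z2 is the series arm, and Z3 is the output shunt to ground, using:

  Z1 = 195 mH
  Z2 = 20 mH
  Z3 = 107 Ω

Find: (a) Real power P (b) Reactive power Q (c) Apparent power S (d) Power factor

Step 1 — Angular frequency: ω = 2π·f = 2π·983 = 6176 rad/s.
Step 2 — Component impedances:
  Z1: Z = jωL = j·6176·0.195 = 0 + j1204 Ω
  Z2: Z = jωL = j·6176·0.02 = 0 + j123.5 Ω
  Z3: Z = R = 107 Ω
Step 3 — With open output, the series arm Z2 and the output shunt Z3 appear in series to ground: Z2 + Z3 = 107 + j123.5 Ω.
Step 4 — Parallel with input shunt Z1: Z_in = Z1 || (Z2 + Z3) = 87.45 + j119.1 Ω = 147.7∠53.7° Ω.
Step 5 — Source phasor: V = 5.41∠-97.9° V = -0.7436 - j5.359 V.
Step 6 — Current: I = V / Z = -0.03221 - j0.01741 A = 0.03662∠-151.6° A.
Step 7 — Complex power: S = V·I* = 0.1173 + j0.1597 VA.
Step 8 — Real power: P = Re(S) = 0.1173 W.
Step 9 — Reactive power: Q = Im(S) = 0.1597 VAR.
Step 10 — Apparent power: |S| = 0.1981 VA.
Step 11 — Power factor: PF = P/|S| = 0.5919 (lagging).

(a) P = 0.1173 W  (b) Q = 0.1597 VAR  (c) S = 0.1981 VA  (d) PF = 0.5919 (lagging)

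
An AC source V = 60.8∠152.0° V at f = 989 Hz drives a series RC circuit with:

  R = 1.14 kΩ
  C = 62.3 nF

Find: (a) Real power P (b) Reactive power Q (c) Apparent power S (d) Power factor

Step 1 — Angular frequency: ω = 2π·f = 2π·989 = 6214 rad/s.
Step 2 — Component impedances:
  R: Z = R = 1140 Ω
  C: Z = 1/(jωC) = -j/(ω·C) = 0 - j2583 Ω
Step 3 — Series combination: Z_total = R + C = 1140 - j2583 Ω = 2823∠-66.2° Ω.
Step 4 — Source phasor: V = 60.8∠152.0° V = -53.68 + j28.54 V.
Step 5 — Current: I = V / Z = -0.01693 - j0.01331 A = 0.02153∠-141.8° A.
Step 6 — Complex power: S = V·I* = 0.5286 - j1.198 VA.
Step 7 — Real power: P = Re(S) = 0.5286 W.
Step 8 — Reactive power: Q = Im(S) = -1.198 VAR.
Step 9 — Apparent power: |S| = 1.309 VA.
Step 10 — Power factor: PF = P/|S| = 0.4038 (leading).

(a) P = 0.5286 W  (b) Q = -1.198 VAR  (c) S = 1.309 VA  (d) PF = 0.4038 (leading)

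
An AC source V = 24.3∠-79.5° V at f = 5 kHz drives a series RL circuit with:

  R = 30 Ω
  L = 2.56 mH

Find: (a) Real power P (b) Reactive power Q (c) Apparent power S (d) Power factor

Step 1 — Angular frequency: ω = 2π·f = 2π·5000 = 3.142e+04 rad/s.
Step 2 — Component impedances:
  R: Z = R = 30 Ω
  L: Z = jωL = j·3.142e+04·0.00256 = 0 + j80.42 Ω
Step 3 — Series combination: Z_total = R + L = 30 + j80.42 Ω = 85.84∠69.5° Ω.
Step 4 — Source phasor: V = 24.3∠-79.5° V = 4.428 - j23.89 V.
Step 5 — Current: I = V / Z = -0.2428 - j0.1456 A = 0.2831∠-149.0° A.
Step 6 — Complex power: S = V·I* = 2.404 + j6.445 VA.
Step 7 — Real power: P = Re(S) = 2.404 W.
Step 8 — Reactive power: Q = Im(S) = 6.445 VAR.
Step 9 — Apparent power: |S| = 6.879 VA.
Step 10 — Power factor: PF = P/|S| = 0.3495 (lagging).

(a) P = 2.404 W  (b) Q = 6.445 VAR  (c) S = 6.879 VA  (d) PF = 0.3495 (lagging)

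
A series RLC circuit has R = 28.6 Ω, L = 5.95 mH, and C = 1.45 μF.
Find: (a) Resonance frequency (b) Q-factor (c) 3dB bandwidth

Step 1 — Resonance condition Im(Z)=0 gives ω₀ = 1/√(LC).
Step 2 — ω₀ = 1/√(0.00595·1.45e-06) = 1.077e+04 rad/s.
Step 3 — f₀ = ω₀/(2π) = 1713 Hz.
Step 4 — Series Q: Q = ω₀L/R = 1.077e+04·0.00595/28.6 = 2.24.
Step 5 — 3dB bandwidth: Δω = ω₀/Q = 4807 rad/s; BW = Δω/(2π) = 765 Hz.

(a) f₀ = 1713 Hz  (b) Q = 2.24  (c) BW = 765 Hz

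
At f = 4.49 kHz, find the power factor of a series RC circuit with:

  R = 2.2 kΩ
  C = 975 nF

Step 1 — Angular frequency: ω = 2π·f = 2π·4490 = 2.821e+04 rad/s.
Step 2 — Component impedances:
  R: Z = R = 2200 Ω
  C: Z = 1/(jωC) = -j/(ω·C) = 0 - j36.36 Ω
Step 3 — Series combination: Z_total = R + C = 2200 - j36.36 Ω = 2200∠-0.9° Ω.
Step 4 — Power factor: PF = cos(φ) = Re(Z)/|Z| = 2200/2200.3 = 0.9999.
Step 5 — Type: Im(Z) = -36.36 ⇒ leading (phase φ = -0.9°).

PF = 0.9999 (leading, φ = -0.9°)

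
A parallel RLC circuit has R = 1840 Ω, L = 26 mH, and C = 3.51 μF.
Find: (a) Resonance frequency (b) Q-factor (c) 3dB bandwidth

Step 1 — Resonance: ω₀ = 1/√(LC) = 1/√(0.026·3.51e-06) = 3310 rad/s.
Step 2 — f₀ = ω₀/(2π) = 526.8 Hz.
Step 3 — Parallel Q: Q = R/(ω₀L) = 1840/(3310·0.026) = 21.38.
Step 4 — Bandwidth: Δω = ω₀/Q = 154.8 rad/s; BW = Δω/(2π) = 24.64 Hz.

(a) f₀ = 526.8 Hz  (b) Q = 21.38  (c) BW = 24.64 Hz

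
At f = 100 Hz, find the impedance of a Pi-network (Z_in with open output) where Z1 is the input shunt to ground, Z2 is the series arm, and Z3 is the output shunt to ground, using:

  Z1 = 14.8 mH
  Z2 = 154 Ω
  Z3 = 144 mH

Step 1 — Angular frequency: ω = 2π·f = 2π·100 = 628.3 rad/s.
Step 2 — Component impedances:
  Z1: Z = jωL = j·628.3·0.0148 = 0 + j9.299 Ω
  Z2: Z = R = 154 Ω
  Z3: Z = jωL = j·628.3·0.144 = 0 + j90.48 Ω
Step 3 — With open output, the series arm Z2 and the output shunt Z3 appear in series to ground: Z2 + Z3 = 154 + j90.48 Ω.
Step 4 — Parallel with input shunt Z1: Z_in = Z1 || (Z2 + Z3) = 0.3955 + j9.043 Ω = 9.052∠87.5° Ω.

Z = 0.3955 + j9.043 Ω = 9.052∠87.5° Ω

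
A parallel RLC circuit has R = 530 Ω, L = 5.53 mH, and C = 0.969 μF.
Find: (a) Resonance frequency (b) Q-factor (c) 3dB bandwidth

Step 1 — Resonance: ω₀ = 1/√(LC) = 1/√(0.00553·9.69e-07) = 1.366e+04 rad/s.
Step 2 — f₀ = ω₀/(2π) = 2174 Hz.
Step 3 — Parallel Q: Q = R/(ω₀L) = 530/(1.366e+04·0.00553) = 7.016.
Step 4 — Bandwidth: Δω = ω₀/Q = 1947 rad/s; BW = Δω/(2π) = 309.9 Hz.

(a) f₀ = 2174 Hz  (b) Q = 7.016  (c) BW = 309.9 Hz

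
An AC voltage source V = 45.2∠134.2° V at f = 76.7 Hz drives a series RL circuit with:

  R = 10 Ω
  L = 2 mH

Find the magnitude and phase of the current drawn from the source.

Step 1 — Angular frequency: ω = 2π·f = 2π·76.7 = 481.9 rad/s.
Step 2 — Component impedances:
  R: Z = R = 10 Ω
  L: Z = jωL = j·481.9·0.002 = 0 + j0.9638 Ω
Step 3 — Series combination: Z_total = R + L = 10 + j0.9638 Ω = 10.05∠5.5° Ω.
Step 4 — Source phasor: V = 45.2∠134.2° V = -31.51 + j32.4 V.
Step 5 — Ohm's law: I = V / Z_total = (-31.51 + j32.4) / (10 + j0.9638) = -2.813 + j3.512 A.
Step 6 — Convert to polar: |I| = 4.499 A, ∠I = 128.7°.

I = 4.499∠128.7° A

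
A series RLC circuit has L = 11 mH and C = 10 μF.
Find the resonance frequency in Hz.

Step 1 — Resonance condition Im(Z)=0 gives ω₀ = 1/√(LC).
Step 2 — ω₀ = 1/√(0.011·1e-05) = 3015 rad/s.
Step 3 — f₀ = ω₀/(2π) = 479.9 Hz.

f₀ = 479.9 Hz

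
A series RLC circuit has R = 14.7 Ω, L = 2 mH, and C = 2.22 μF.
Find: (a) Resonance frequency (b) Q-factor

Step 1 — Resonance condition Im(Z)=0 gives ω₀ = 1/√(LC).
Step 2 — ω₀ = 1/√(0.002·2.22e-06) = 1.501e+04 rad/s.
Step 3 — f₀ = ω₀/(2π) = 2389 Hz.
Step 4 — Series Q: Q = ω₀L/R = 1.501e+04·0.002/14.7 = 2.042.

(a) f₀ = 2389 Hz  (b) Q = 2.042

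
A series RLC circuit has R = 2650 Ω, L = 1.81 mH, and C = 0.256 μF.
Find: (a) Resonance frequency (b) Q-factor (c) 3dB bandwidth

Step 1 — Resonance condition Im(Z)=0 gives ω₀ = 1/√(LC).
Step 2 — ω₀ = 1/√(0.00181·2.56e-07) = 4.646e+04 rad/s.
Step 3 — f₀ = ω₀/(2π) = 7394 Hz.
Step 4 — Series Q: Q = ω₀L/R = 4.646e+04·0.00181/2650 = 0.03173.
Step 5 — 3dB bandwidth: Δω = ω₀/Q = 1.464e+06 rad/s; BW = Δω/(2π) = 2.33e+05 Hz.

(a) f₀ = 7394 Hz  (b) Q = 0.03173  (c) BW = 2.33e+05 Hz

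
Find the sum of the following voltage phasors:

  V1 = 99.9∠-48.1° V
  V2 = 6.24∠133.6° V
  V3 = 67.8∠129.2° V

Step 1 — Convert each phasor to rectangular form:
  V1 = 99.9·(cos(-48.1°) + j·sin(-48.1°)) = 66.72 - j74.36 V
  V2 = 6.24·(cos(133.6°) + j·sin(133.6°)) = -4.303 + j4.519 V
  V3 = 67.8·(cos(129.2°) + j·sin(129.2°)) = -42.85 + j52.54 V
Step 2 — Sum components: V_total = 19.56 - j17.3 V.
Step 3 — Convert to polar: |V_total| = 26.11 V, ∠V_total = -41.5°.

V_total = 26.11∠-41.5° V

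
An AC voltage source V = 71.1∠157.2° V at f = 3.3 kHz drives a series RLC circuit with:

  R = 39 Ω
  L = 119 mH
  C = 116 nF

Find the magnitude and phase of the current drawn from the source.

Step 1 — Angular frequency: ω = 2π·f = 2π·3300 = 2.073e+04 rad/s.
Step 2 — Component impedances:
  R: Z = R = 39 Ω
  L: Z = jωL = j·2.073e+04·0.119 = 0 + j2467 Ω
  C: Z = 1/(jωC) = -j/(ω·C) = 0 - j415.8 Ω
Step 3 — Series combination: Z_total = R + L + C = 39 + j2052 Ω = 2052∠88.9° Ω.
Step 4 — Source phasor: V = 71.1∠157.2° V = -65.54 + j27.55 V.
Step 5 — Ohm's law: I = V / Z_total = (-65.54 + j27.55) / (39 + j2052) = 0.01282 + j0.03219 A.
Step 6 — Convert to polar: |I| = 0.03465 A, ∠I = 68.3°.

I = 0.03465∠68.3° A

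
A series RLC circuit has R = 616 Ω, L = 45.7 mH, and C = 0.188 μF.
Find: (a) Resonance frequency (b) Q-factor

Step 1 — Resonance condition Im(Z)=0 gives ω₀ = 1/√(LC).
Step 2 — ω₀ = 1/√(0.0457·1.88e-07) = 1.079e+04 rad/s.
Step 3 — f₀ = ω₀/(2π) = 1717 Hz.
Step 4 — Series Q: Q = ω₀L/R = 1.079e+04·0.0457/616 = 0.8004.

(a) f₀ = 1717 Hz  (b) Q = 0.8004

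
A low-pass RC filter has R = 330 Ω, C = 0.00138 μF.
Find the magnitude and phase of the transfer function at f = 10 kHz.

Step 1 — Angular frequency: ω = 2π·1e+04 = 6.283e+04 rad/s.
Step 2 — Transfer function: H(jω) = 1/(1 + jωRC).
Step 3 — Denominator: 1 + jωRC = 1 + j·6.283e+04·330·1.38e-09 = 1 + j0.02861.
Step 4 — H = 0.9992 - j0.02859.
Step 5 — Magnitude: |H| = 0.9996 (-0.0 dB); phase: φ = -1.6°.

|H| = 0.9996 (-0.0 dB), φ = -1.6°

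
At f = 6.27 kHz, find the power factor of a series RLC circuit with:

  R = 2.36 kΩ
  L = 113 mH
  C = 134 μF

Step 1 — Angular frequency: ω = 2π·f = 2π·6270 = 3.94e+04 rad/s.
Step 2 — Component impedances:
  R: Z = R = 2360 Ω
  L: Z = jωL = j·3.94e+04·0.113 = 0 + j4452 Ω
  C: Z = 1/(jωC) = -j/(ω·C) = 0 - j0.1894 Ω
Step 3 — Series combination: Z_total = R + L + C = 2360 + j4452 Ω = 5038∠62.1° Ω.
Step 4 — Power factor: PF = cos(φ) = Re(Z)/|Z| = 2360/5038 = 0.4684.
Step 5 — Type: Im(Z) = 4452 ⇒ lagging (phase φ = 62.1°).

PF = 0.4684 (lagging, φ = 62.1°)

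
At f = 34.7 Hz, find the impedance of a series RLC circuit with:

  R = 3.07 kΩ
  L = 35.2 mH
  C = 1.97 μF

Step 1 — Angular frequency: ω = 2π·f = 2π·34.7 = 218 rad/s.
Step 2 — Component impedances:
  R: Z = R = 3070 Ω
  L: Z = jωL = j·218·0.0352 = 0 + j7.675 Ω
  C: Z = 1/(jωC) = -j/(ω·C) = 0 - j2328 Ω
Step 3 — Series combination: Z_total = R + L + C = 3070 - j2321 Ω = 3848∠-37.1° Ω.

Z = 3070 - j2321 Ω = 3848∠-37.1° Ω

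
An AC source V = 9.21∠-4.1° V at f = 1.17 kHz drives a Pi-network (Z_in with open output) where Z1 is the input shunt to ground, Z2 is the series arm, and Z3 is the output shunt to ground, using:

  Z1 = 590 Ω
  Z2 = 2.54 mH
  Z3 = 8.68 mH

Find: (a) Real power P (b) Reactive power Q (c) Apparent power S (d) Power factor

Step 1 — Angular frequency: ω = 2π·f = 2π·1170 = 7351 rad/s.
Step 2 — Component impedances:
  Z1: Z = R = 590 Ω
  Z2: Z = jωL = j·7351·0.00254 = 0 + j18.67 Ω
  Z3: Z = jωL = j·7351·0.00868 = 0 + j63.81 Ω
Step 3 — With open output, the series arm Z2 and the output shunt Z3 appear in series to ground: Z2 + Z3 = 0 + j82.48 Ω.
Step 4 — Parallel with input shunt Z1: Z_in = Z1 || (Z2 + Z3) = 11.31 + j80.9 Ω = 81.69∠82.0° Ω.
Step 5 — Source phasor: V = 9.21∠-4.1° V = 9.186 - j0.6585 V.
Step 6 — Current: I = V / Z = 0.007587 - j0.1125 A = 0.1127∠-86.1° A.
Step 7 — Complex power: S = V·I* = 0.1438 + j1.028 VA.
Step 8 — Real power: P = Re(S) = 0.1438 W.
Step 9 — Reactive power: Q = Im(S) = 1.028 VAR.
Step 10 — Apparent power: |S| = 1.038 VA.
Step 11 — Power factor: PF = P/|S| = 0.1385 (lagging).

(a) P = 0.1438 W  (b) Q = 1.028 VAR  (c) S = 1.038 VA  (d) PF = 0.1385 (lagging)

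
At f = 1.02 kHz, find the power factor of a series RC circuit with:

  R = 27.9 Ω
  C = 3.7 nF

Step 1 — Angular frequency: ω = 2π·f = 2π·1020 = 6409 rad/s.
Step 2 — Component impedances:
  R: Z = R = 27.9 Ω
  C: Z = 1/(jωC) = -j/(ω·C) = 0 - j4.217e+04 Ω
Step 3 — Series combination: Z_total = R + C = 27.9 - j4.217e+04 Ω = 4.217e+04∠-90.0° Ω.
Step 4 — Power factor: PF = cos(φ) = Re(Z)/|Z| = 27.9/4.217e+04 = 0.0006616.
Step 5 — Type: Im(Z) = -4.217e+04 ⇒ leading (phase φ = -90.0°).

PF = 0.0006616 (leading, φ = -90.0°)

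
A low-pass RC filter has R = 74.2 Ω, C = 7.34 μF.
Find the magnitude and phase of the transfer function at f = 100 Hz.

Step 1 — Angular frequency: ω = 2π·100 = 628.3 rad/s.
Step 2 — Transfer function: H(jω) = 1/(1 + jωRC).
Step 3 — Denominator: 1 + jωRC = 1 + j·628.3·74.2·7.34e-06 = 1 + j0.3422.
Step 4 — H = 0.8952 - j0.3063.
Step 5 — Magnitude: |H| = 0.9461 (-0.5 dB); phase: φ = -18.9°.

|H| = 0.9461 (-0.5 dB), φ = -18.9°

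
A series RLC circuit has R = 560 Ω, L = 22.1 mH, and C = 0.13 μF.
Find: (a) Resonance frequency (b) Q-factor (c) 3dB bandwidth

Step 1 — Resonance: ω₀ = 1/√(LC) = 1/√(0.0221·1.3e-07) = 1.866e+04 rad/s.
Step 2 — f₀ = ω₀/(2π) = 2969 Hz.
Step 3 — Series Q: Q = ω₀L/R = 1.866e+04·0.0221/560 = 0.7363.
Step 4 — Bandwidth: Δω = ω₀/Q = 2.534e+04 rad/s; BW = Δω/(2π) = 4033 Hz.

(a) f₀ = 2969 Hz  (b) Q = 0.7363  (c) BW = 4033 Hz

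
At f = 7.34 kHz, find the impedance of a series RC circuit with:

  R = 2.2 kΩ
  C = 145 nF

Step 1 — Angular frequency: ω = 2π·f = 2π·7340 = 4.612e+04 rad/s.
Step 2 — Component impedances:
  R: Z = R = 2200 Ω
  C: Z = 1/(jωC) = -j/(ω·C) = 0 - j149.5 Ω
Step 3 — Series combination: Z_total = R + C = 2200 - j149.5 Ω = 2205∠-3.9° Ω.

Z = 2200 - j149.5 Ω = 2205∠-3.9° Ω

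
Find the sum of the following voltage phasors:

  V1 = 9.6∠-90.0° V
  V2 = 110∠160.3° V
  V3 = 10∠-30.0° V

Step 1 — Convert each phasor to rectangular form:
  V1 = 9.6·(cos(-90.0°) + j·sin(-90.0°)) = 0 - j9.6 V
  V2 = 110·(cos(160.3°) + j·sin(160.3°)) = -103.6 + j37.08 V
  V3 = 10·(cos(-30.0°) + j·sin(-30.0°)) = 8.66 - j5 V
Step 2 — Sum components: V_total = -94.9 + j22.48 V.
Step 3 — Convert to polar: |V_total| = 97.53 V, ∠V_total = 166.7°.

V_total = 97.53∠166.7° V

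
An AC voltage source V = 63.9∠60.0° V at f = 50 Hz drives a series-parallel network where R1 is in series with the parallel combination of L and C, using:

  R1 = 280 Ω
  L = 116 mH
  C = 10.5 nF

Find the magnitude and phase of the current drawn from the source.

Step 1 — Angular frequency: ω = 2π·f = 2π·50 = 314.2 rad/s.
Step 2 — Component impedances:
  R1: Z = R = 280 Ω
  L: Z = jωL = j·314.2·0.116 = 0 + j36.44 Ω
  C: Z = 1/(jωC) = -j/(ω·C) = 0 - j3.032e+05 Ω
Step 3 — Parallel branch: L || C = 1/(1/L + 1/C) = 0 + j36.45 Ω.
Step 4 — Series with R1: Z_total = R1 + (L || C) = 280 + j36.45 Ω = 282.4∠7.4° Ω.
Step 5 — Source phasor: V = 63.9∠60.0° V = 31.95 + j55.34 V.
Step 6 — Ohm's law: I = V / Z_total = (31.95 + j55.34) / (280 + j36.45) = 0.1375 + j0.1797 A.
Step 7 — Convert to polar: |I| = 0.2263 A, ∠I = 52.6°.

I = 0.2263∠52.6° A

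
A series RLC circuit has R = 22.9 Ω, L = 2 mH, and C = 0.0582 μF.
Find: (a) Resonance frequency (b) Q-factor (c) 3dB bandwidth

Step 1 — Resonance: ω₀ = 1/√(LC) = 1/√(0.002·5.82e-08) = 9.269e+04 rad/s.
Step 2 — f₀ = ω₀/(2π) = 1.475e+04 Hz.
Step 3 — Series Q: Q = ω₀L/R = 9.269e+04·0.002/22.9 = 8.095.
Step 4 — Bandwidth: Δω = ω₀/Q = 1.145e+04 rad/s; BW = Δω/(2π) = 1822 Hz.

(a) f₀ = 1.475e+04 Hz  (b) Q = 8.095  (c) BW = 1822 Hz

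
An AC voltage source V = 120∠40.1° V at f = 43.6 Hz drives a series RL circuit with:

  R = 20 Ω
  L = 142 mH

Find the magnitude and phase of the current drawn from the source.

Step 1 — Angular frequency: ω = 2π·f = 2π·43.6 = 273.9 rad/s.
Step 2 — Component impedances:
  R: Z = R = 20 Ω
  L: Z = jωL = j·273.9·0.142 = 0 + j38.9 Ω
Step 3 — Series combination: Z_total = R + L = 20 + j38.9 Ω = 43.74∠62.8° Ω.
Step 4 — Source phasor: V = 120∠40.1° V = 91.79 + j77.29 V.
Step 5 — Ohm's law: I = V / Z_total = (91.79 + j77.29) / (20 + j38.9) = 2.531 - j1.058 A.
Step 6 — Convert to polar: |I| = 2.743 A, ∠I = -22.7°.

I = 2.743∠-22.7° A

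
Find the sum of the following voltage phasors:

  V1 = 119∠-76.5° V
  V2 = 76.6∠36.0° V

Step 1 — Convert each phasor to rectangular form:
  V1 = 119·(cos(-76.5°) + j·sin(-76.5°)) = 27.78 - j115.7 V
  V2 = 76.6·(cos(36.0°) + j·sin(36.0°)) = 61.97 + j45.02 V
Step 2 — Sum components: V_total = 89.75 - j70.69 V.
Step 3 — Convert to polar: |V_total| = 114.2 V, ∠V_total = -38.2°.

V_total = 114.2∠-38.2° V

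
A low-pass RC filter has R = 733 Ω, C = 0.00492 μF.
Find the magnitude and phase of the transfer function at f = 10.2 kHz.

Step 1 — Angular frequency: ω = 2π·1.02e+04 = 6.409e+04 rad/s.
Step 2 — Transfer function: H(jω) = 1/(1 + jωRC).
Step 3 — Denominator: 1 + jωRC = 1 + j·6.409e+04·733·4.92e-09 = 1 + j0.2311.
Step 4 — H = 0.9493 - j0.2194.
Step 5 — Magnitude: |H| = 0.9743 (-0.2 dB); phase: φ = -13.0°.

|H| = 0.9743 (-0.2 dB), φ = -13.0°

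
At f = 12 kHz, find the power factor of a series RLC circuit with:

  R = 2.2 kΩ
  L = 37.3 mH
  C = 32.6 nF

Step 1 — Angular frequency: ω = 2π·f = 2π·1.2e+04 = 7.54e+04 rad/s.
Step 2 — Component impedances:
  R: Z = R = 2200 Ω
  L: Z = jωL = j·7.54e+04·0.0373 = 0 + j2812 Ω
  C: Z = 1/(jωC) = -j/(ω·C) = 0 - j406.8 Ω
Step 3 — Series combination: Z_total = R + L + C = 2200 + j2406 Ω = 3260∠47.6° Ω.
Step 4 — Power factor: PF = cos(φ) = Re(Z)/|Z| = 2200/3259.8 = 0.6749.
Step 5 — Type: Im(Z) = 2406 ⇒ lagging (phase φ = 47.6°).

PF = 0.6749 (lagging, φ = 47.6°)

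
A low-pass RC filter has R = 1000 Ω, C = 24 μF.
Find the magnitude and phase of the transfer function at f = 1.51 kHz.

Step 1 — Angular frequency: ω = 2π·1510 = 9488 rad/s.
Step 2 — Transfer function: H(jω) = 1/(1 + jωRC).
Step 3 — Denominator: 1 + jωRC = 1 + j·9488·1000·2.4e-05 = 1 + j227.7.
Step 4 — H = 1.929e-05 - j0.004392.
Step 5 — Magnitude: |H| = 0.004392 (-47.1 dB); phase: φ = -89.7°.

|H| = 0.004392 (-47.1 dB), φ = -89.7°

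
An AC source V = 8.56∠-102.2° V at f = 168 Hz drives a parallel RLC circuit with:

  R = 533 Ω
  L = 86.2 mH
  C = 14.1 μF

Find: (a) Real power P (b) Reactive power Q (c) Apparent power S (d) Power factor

Step 1 — Angular frequency: ω = 2π·f = 2π·168 = 1056 rad/s.
Step 2 — Component impedances:
  R: Z = R = 533 Ω
  L: Z = jωL = j·1056·0.0862 = 0 + j90.99 Ω
  C: Z = 1/(jωC) = -j/(ω·C) = 0 - j67.19 Ω
Step 3 — Parallel combination: 1/Z_total = 1/R + 1/L + 1/C; Z_total = 100.4 - j208.4 Ω = 231.4∠-64.3° Ω.
Step 4 — Source phasor: V = 8.56∠-102.2° V = -1.809 - j8.367 V.
Step 5 — Current: I = V / Z = 0.02918 - j0.02274 A = 0.037∠-37.9° A.
Step 6 — Complex power: S = V·I* = 0.1375 - j0.2853 VA.
Step 7 — Real power: P = Re(S) = 0.1375 W.
Step 8 — Reactive power: Q = Im(S) = -0.2853 VAR.
Step 9 — Apparent power: |S| = 0.3167 VA.
Step 10 — Power factor: PF = P/|S| = 0.4341 (leading).

(a) P = 0.1375 W  (b) Q = -0.2853 VAR  (c) S = 0.3167 VA  (d) PF = 0.4341 (leading)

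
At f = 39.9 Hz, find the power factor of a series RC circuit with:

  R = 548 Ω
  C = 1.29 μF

Step 1 — Angular frequency: ω = 2π·f = 2π·39.9 = 250.7 rad/s.
Step 2 — Component impedances:
  R: Z = R = 548 Ω
  C: Z = 1/(jωC) = -j/(ω·C) = 0 - j3092 Ω
Step 3 — Series combination: Z_total = R + C = 548 - j3092 Ω = 3140∠-80.0° Ω.
Step 4 — Power factor: PF = cos(φ) = Re(Z)/|Z| = 548/3140 = 0.1745.
Step 5 — Type: Im(Z) = -3092 ⇒ leading (phase φ = -80.0°).

PF = 0.1745 (leading, φ = -80.0°)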